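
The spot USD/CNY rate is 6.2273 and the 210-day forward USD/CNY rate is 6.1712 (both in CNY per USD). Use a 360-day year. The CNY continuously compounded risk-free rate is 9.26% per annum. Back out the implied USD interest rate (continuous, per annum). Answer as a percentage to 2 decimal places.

10.81%

F = S·e^((r_CNY − r_USD)T) ⇒ r_USD = r_CNY − ln(F/S)/T
ln(6.1712/6.2273) = -0.009050; /(210/360) = -0.015514
r_USD = 0.0926 + 0.015514 = 0.108114
r_USD = 10.81%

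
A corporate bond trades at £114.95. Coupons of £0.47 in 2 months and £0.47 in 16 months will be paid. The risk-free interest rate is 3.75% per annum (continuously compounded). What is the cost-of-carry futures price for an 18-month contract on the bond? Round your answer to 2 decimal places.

PV(coupons) I = 0.47·e^(−0.0375·2/12) + 0.47·e^(−0.0375·16/12)
I = 0.4671 + 0.4471 = 0.9142
F = (S − I)·e^(rT) = (114.95 − 0.9142) · e^(0.0375·18/12)
= 114.0358 · e^0.056250 = 114.0358 × 1.057862 = £120.63

£120.63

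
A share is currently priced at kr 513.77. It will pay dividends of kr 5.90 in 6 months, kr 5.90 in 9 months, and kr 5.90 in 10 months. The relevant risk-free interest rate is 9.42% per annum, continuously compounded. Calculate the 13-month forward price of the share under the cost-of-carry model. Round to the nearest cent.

PV(dividends) I = 5.90·e^(−0.0942·6/12) + 5.90·e^(−0.0942·9/12) + 5.90·e^(−0.0942·10/12)
I = 5.6286 + 5.4975 + 5.4546 = 16.5807
F = (S − I)·e^(rT) = (513.77 − 16.5807) · e^(0.0942·13/12)
= 497.1893 · e^0.102050 = 497.1893 × 1.107439 = kr 550.61

kr 550.61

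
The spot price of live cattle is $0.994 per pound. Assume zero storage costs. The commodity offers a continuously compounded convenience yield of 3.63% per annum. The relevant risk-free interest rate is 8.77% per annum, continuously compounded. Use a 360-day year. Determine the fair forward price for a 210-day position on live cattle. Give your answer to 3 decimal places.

Net carry = r + u − y = 0.0877 + 0.0000 − 0.0363 = 0.0514
F = S·e^((r+u−y)T) = 0.994 · e^(0.0514 × 210/360) = 0.994 · e^0.029983
= 0.994 × 1.030437 = $1.024 per pound

$1.024 per pound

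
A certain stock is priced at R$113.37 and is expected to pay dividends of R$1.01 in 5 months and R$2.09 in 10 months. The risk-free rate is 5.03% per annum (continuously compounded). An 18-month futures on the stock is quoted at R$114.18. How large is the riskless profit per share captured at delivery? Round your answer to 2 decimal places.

R$4.85 per share

PV(dividends) I = 1.01·e^(−0.0503·5/12) + 2.09·e^(−0.0503·10/12) = 2.9933
Fair futures F* = (S − I)·e^(rT) = (113.37 − 2.9933)·e^0.075450 = 110.3767 × 1.078369 = 119.0268
Market R$114.18 < fair 119.0268: forward underpriced → reverse cash-and-carry (short the stock, invest proceeds at r, pay the dividends, go long the forward).
Profit at T = |F_mkt − F*| = |114.18 − 119.0268| = R$4.85 per share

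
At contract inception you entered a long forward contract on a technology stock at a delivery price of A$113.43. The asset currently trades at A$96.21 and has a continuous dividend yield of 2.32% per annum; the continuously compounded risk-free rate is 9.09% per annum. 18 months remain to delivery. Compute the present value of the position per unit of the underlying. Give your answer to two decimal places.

-A$6.05

Current fair forward for the remaining 18 months: F = S·e^((r − q)·T), (r − q) = 0.0909 − 0.0232 = 0.0677
F = 96.21 · e^(0.0677 × 18/12) = 96.21 × 1.106885 = 106.4934
Value of long forward = (F − K)·e^(−rT) = (106.4934 − 113.43) · e^(−0.0909·18/12)
= -6.9366 × 0.872537 = -6.05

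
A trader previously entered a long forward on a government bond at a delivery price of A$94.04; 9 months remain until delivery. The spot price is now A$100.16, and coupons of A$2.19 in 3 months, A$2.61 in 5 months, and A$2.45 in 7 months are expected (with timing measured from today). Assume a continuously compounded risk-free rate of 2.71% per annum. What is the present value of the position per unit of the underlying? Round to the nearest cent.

A$0.84

PV(remaining coupons) I = 2.19·e^(−0.0271·3/12) + 2.61·e^(−0.0271·5/12) + 2.45·e^(−0.0271·7/12) = 7.1675
Current forward F = (S − I)·e^(rT) = (100.16 − 7.1675)·e^(0.0271·9/12) = 92.9925 × 1.020533 = 94.9019
Value (long) = (F − K)·e^(−rT) = (94.9019 − 94.04) × 0.979880 = 0.8446
Value = A$0.84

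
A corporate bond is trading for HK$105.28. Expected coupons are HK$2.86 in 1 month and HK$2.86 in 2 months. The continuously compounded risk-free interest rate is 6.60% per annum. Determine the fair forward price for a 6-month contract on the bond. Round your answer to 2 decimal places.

HK$102.95

PV(coupons) I = 2.86·e^(−0.0660·1/12) + 2.86·e^(−0.0660·2/12)
I = 2.8443 + 2.8287 = 5.6730
F = (S − I)·e^(rT) = (105.28 − 5.6730) · e^(0.0660·6/12)
= 99.6070 · e^0.033000 = 99.6070 × 1.033551 = HK$102.95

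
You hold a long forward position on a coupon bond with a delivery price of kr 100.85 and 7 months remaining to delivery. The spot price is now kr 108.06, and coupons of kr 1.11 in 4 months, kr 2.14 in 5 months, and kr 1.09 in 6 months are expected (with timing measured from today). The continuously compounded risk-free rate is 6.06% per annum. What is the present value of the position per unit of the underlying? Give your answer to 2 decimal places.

PV(remaining coupons) I = 1.11·e^(−0.0606·4/12) + 2.14·e^(−0.0606·5/12) + 1.09·e^(−0.0606·6/12) = 4.2319
Current forward F = (S − I)·e^(rT) = (108.06 − 4.2319)·e^(0.0606·7/12) = 103.8281 × 1.035982 = 107.5640
Value (long) = (F − K)·e^(−rT) = (107.5640 − 100.85) × 0.965268 = 6.4808
Value = kr 6.48

kr 6.48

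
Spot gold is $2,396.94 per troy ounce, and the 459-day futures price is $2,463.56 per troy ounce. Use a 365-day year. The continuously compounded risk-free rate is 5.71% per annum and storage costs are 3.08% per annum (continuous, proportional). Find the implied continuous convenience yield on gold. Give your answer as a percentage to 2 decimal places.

F = S·e^((r+u−y)T) ⇒ (r+u−y) = ln(F/S)/T
ln(2463.56/2396.94) = 0.027415; /T ⇒ 0.021801
y = r + u − ln(F/S)/T = 0.0571 + 0.0308 − 0.021801 = 0.066099
y = 6.61%

6.61%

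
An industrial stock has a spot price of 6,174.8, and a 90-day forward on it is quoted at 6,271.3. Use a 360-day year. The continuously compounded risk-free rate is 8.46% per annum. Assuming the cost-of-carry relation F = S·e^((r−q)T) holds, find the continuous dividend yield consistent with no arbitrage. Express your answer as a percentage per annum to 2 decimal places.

2.26%

From F = S·e^((r−q)T): (r − q) = ln(F/S)/T
ln(6271.3/6174.8) = ln(1.015628) = 0.015507
(r − q) = 0.015507 / (90/360) = 0.062028
q = r − ln(F/S)/T = 0.0846 − 0.062028 = 0.022572
q = 2.26%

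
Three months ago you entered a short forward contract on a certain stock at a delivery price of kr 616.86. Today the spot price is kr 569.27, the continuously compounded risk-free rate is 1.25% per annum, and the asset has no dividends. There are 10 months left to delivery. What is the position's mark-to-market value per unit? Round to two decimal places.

kr 41.20

Current fair forward for the remaining 10 months: F = S·e^(r·T), r = 0.0125
F = 569.27 · e^(0.0125 × 10/12) = 569.27 × 1.010471 = 575.2308
Value of long forward = (F − K)·e^(−rT) = (575.2308 − 616.86) · e^(−0.0125·10/12)
= -41.6292 × 0.989637 = -41.20
Short position value = −(long value) = kr 41.20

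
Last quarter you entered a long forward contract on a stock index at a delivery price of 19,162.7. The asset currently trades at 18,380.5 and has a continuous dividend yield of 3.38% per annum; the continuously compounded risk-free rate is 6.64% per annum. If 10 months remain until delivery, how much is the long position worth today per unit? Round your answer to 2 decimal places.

Current fair forward for the remaining 10 months: F = S·e^((r − q)·T), (r − q) = 0.0664 − 0.0338 = 0.0326
F = 18380.5 · e^(0.0326 × 10/12) = 18380.5 × 1.02753905 = 18886.6815
Value of long forward = (F − K)·e^(−rT) = (18886.6815 − 19162.7) · e^(−0.0664·10/12)
= -276.0185 × 0.94616971 = -261.16

-261.16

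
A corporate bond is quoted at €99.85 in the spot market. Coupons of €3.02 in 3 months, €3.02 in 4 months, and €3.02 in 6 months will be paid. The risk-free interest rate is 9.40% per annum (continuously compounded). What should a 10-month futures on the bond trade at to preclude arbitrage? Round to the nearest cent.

PV(coupons) I = 3.02·e^(−0.0940·3/12) + 3.02·e^(−0.0940·4/12) + 3.02·e^(−0.0940·6/12)
I = 2.9499 + 2.9268 + 2.8813 = 8.7580
F = (S − I)·e^(rT) = (99.85 − 8.7580) · e^(0.0940·10/12)
= 91.0920 · e^0.078333 = 91.0920 × 1.081483 = €98.51

€98.51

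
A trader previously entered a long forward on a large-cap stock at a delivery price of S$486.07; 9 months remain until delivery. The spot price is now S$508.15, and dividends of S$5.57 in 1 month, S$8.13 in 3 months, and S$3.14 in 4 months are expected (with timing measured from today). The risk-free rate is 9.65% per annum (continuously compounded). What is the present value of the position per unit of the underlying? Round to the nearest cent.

S$39.51

PV(remaining dividends) I = 5.57·e^(−0.0965·1/12) + 8.13·e^(−0.0965·3/12) + 3.14·e^(−0.0965·4/12) = 16.5022
Current forward F = (S − I)·e^(rT) = (508.15 − 16.5022)·e^(0.0965·9/12) = 491.6478 × 1.075058 = 528.5499
Value (long) = (F − K)·e^(−rT) = (528.5499 − 486.07) × 0.930182 = 39.5140
Value = S$39.51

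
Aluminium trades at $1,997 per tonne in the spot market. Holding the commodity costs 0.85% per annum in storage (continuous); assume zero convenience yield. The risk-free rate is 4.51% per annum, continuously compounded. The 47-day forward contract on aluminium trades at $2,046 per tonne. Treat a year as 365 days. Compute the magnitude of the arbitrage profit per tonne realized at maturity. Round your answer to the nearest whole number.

$35 per tonne

Fair forward: F* = S·e^(carry·T), with carry = (r + u) = 0.0451 + 0.0085 = 0.0536
F* = 1997 · e^(0.0536 × 47/365) = 1997 · e^0.006902 = 1997 × 1.006926 = $2010.8312
Market $2046 > fair $2010.8312: forward overpriced → cash-and-carry (buy spot, short the forward).
At maturity, profit = |F_mkt − F*| = |2046 − 2010.8312| = $35 per tonne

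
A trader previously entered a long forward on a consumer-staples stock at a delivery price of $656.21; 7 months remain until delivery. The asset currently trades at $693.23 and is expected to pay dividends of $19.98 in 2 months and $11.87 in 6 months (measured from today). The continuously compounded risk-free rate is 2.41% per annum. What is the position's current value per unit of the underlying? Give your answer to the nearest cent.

PV(remaining dividends) I = 19.98·e^(−0.0241·2/12) + 11.87·e^(−0.0241·6/12) = 31.6277
Current forward F = (S − I)·e^(rT) = (693.23 − 31.6277)·e^(0.0241·7/12) = 661.6023 × 1.014158 = 670.9693
Value (long) = (F − K)·e^(−rT) = (670.9693 − 656.21) × 0.986040 = 14.5533
Value = $14.55

$14.55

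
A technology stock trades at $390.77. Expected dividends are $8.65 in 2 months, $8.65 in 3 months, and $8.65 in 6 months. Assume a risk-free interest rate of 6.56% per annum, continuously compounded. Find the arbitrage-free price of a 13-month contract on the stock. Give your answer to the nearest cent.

$392.24

PV(dividends) I = 8.65·e^(−0.0656·2/12) + 8.65·e^(−0.0656·3/12) + 8.65·e^(−0.0656·6/12)
I = 8.5559 + 8.5093 + 8.3709 = 25.4361
F = (S − I)·e^(rT) = (390.77 − 25.4361) · e^(0.0656·13/12)
= 365.3339 · e^0.071067 = 365.3339 × 1.073653 = $392.24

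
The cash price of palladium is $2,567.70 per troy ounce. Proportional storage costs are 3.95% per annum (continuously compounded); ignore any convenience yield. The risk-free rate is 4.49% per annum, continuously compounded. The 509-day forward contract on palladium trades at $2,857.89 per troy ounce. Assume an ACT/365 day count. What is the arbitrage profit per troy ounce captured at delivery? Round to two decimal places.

Fair forward: F* = S·e^(carry·T), with carry = (r + u) = 0.0449 + 0.0395 = 0.0844
F* = 2567.70 · e^(0.0844 × 509/365) = 2567.70 · e^0.11769753 = 2567.70 × 1.12490381 = $2888.4155
Market $2857.89 < fair $2888.4155: forward underpriced → reverse cash-and-carry (short spot, go long the forward).
At maturity, profit = |F_mkt − F*| = |2857.89 − 2888.4155| = $30.53 per troy ounce

$30.53 per troy ounce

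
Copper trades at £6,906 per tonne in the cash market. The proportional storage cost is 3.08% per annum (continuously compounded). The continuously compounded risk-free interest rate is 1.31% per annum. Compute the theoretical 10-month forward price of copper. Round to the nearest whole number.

Net carry = r + u − y = 0.0131 + 0.0308 − 0.0000 = 0.0439
F = S·e^((r+u−y)T) = 6906 · e^(0.0439 × 10/12) = 6906 · e^0.036583
= 6906 × 1.037260 = £7,163 per tonne

£7,163 per tonne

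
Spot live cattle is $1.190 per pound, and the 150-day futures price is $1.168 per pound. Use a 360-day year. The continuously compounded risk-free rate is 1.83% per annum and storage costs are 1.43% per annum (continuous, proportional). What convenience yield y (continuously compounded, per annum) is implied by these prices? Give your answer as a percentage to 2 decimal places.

7.74%

F = S·e^((r+u−y)T) ⇒ (r+u−y) = ln(F/S)/T
ln(1.168/1.190) = -0.018660; /T ⇒ -0.044784
y = r + u − ln(F/S)/T = 0.0183 + 0.0143 + 0.044784 = 0.077384
y = 7.74%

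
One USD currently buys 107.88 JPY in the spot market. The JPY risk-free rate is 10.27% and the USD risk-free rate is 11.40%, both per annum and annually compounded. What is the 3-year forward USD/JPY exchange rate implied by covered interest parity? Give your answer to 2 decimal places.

104.63

By covered interest parity, F = S · (1+r_JPY)^T / (1+r_USD)^T
= 107.88 × 1.340825 / 1.382470 = 107.88 × 0.969876
F = 104.63 JPY per USD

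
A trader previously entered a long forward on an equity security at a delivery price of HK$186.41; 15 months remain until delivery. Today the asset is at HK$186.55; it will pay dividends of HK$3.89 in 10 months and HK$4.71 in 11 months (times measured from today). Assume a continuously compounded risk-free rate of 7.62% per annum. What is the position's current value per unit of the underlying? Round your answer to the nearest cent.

HK$9.03

PV(remaining dividends) I = 3.89·e^(−0.0762·10/12) + 4.71·e^(−0.0762·11/12) = 8.0429
Current forward F = (S − I)·e^(rT) = (186.55 − 8.0429)·e^(0.0762·15/12) = 178.5071 × 1.099934 = 196.3460
Value (long) = (F − K)·e^(−rT) = (196.3460 − 186.41) × 0.909146 = 9.0333
Value = HK$9.03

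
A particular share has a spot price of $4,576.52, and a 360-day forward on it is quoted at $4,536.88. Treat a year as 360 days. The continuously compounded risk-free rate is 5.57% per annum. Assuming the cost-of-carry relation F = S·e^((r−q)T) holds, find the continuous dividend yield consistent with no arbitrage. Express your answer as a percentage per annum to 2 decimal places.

From F = S·e^((r−q)T): (r − q) = ln(F/S)/T
ln(4536.88/4576.52) = ln(0.991338) = -0.008700
(r − q) = -0.008700 / (360/360) = -0.008700
q = r − ln(F/S)/T = 0.0557 + 0.008700 = 0.064400
q = 6.44%

6.44%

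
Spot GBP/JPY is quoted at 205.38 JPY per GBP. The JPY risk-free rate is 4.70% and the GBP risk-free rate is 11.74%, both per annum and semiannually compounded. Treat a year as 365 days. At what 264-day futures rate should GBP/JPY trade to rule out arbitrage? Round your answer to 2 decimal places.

195.58

By covered interest parity, F = S · (1+r_JPY/2)^(2T) / (1+r_GBP/2)^(2T)
= 205.38 × 1.034172 / 1.086015 = 205.38 × 0.952263
F = 195.58 JPY per GBP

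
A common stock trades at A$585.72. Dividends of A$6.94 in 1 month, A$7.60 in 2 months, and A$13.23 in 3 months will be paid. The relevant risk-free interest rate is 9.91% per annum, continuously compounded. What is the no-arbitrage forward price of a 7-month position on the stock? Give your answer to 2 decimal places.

PV(dividends) I = 6.94·e^(−0.0991·1/12) + 7.60·e^(−0.0991·2/12) + 13.23·e^(−0.0991·3/12)
I = 6.8829 + 7.4755 + 12.9063 = 27.2647
F = (S − I)·e^(rT) = (585.72 − 27.2647) · e^(0.0991·7/12)
= 558.4553 · e^0.057808 = 558.4553 × 1.059512 = A$591.69

A$591.69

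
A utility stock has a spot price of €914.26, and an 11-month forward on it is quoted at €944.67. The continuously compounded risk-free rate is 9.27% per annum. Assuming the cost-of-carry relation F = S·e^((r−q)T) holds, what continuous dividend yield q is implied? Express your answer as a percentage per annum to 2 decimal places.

From F = S·e^((r−q)T): (r − q) = ln(F/S)/T
ln(944.67/914.26) = ln(1.033262) = 0.032721
(r − q) = 0.032721 / (11/12) = 0.035696
q = r − ln(F/S)/T = 0.0927 − 0.035696 = 0.057004
q = 5.70%

5.70%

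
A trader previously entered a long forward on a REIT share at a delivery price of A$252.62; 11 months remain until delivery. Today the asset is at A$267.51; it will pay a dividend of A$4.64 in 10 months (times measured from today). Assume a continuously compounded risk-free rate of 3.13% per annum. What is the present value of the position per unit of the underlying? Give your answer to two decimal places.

PV(remaining dividends) I = 4.64·e^(−0.0313·10/12) = 4.5205
Current forward F = (S − I)·e^(rT) = (267.51 − 4.5205)·e^(0.0313·11/12) = 262.9895 × 1.029107 = 270.6443
Value (long) = (F − K)·e^(−rT) = (270.6443 − 252.62) × 0.971716 = 17.5145
Value = A$17.51

A$17.51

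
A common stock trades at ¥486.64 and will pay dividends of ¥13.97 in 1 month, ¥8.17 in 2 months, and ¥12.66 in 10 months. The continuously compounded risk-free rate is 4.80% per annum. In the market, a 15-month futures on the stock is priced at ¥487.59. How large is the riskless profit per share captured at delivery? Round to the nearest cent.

¥7.15 per share

PV(dividends) I = 13.97·e^(−0.0480·1/12) + 8.17·e^(−0.0480·2/12) + 12.66·e^(−0.0480·10/12) = 34.1827
Fair futures F* = (S − I)·e^(rT) = (486.64 − 34.1827)·e^0.060000 = 452.4573 × 1.061837 = 480.4359
Market ¥487.59 > fair 480.4359: forward overpriced → cash-and-carry (borrow at r, buy the stock and collect the dividends, short the forward).
Profit at T = |F_mkt − F*| = |487.59 − 480.4359| = ¥7.15 per share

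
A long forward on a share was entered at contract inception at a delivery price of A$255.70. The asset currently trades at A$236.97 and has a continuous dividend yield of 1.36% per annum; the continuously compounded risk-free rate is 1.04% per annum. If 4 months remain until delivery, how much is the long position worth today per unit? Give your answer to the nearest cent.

Current fair forward for the remaining 4 months: F = S·e^((r − q)·T), (r − q) = 0.0104 − 0.0136 = -0.0032
F = 236.97 · e^(-0.0032 × 4/12) = 236.97 × 0.998934 = 236.7174
Value of long forward = (F − K)·e^(−rT) = (236.7174 − 255.70) · e^(−0.0104·4/12)
= -18.9826 × 0.996539 = -18.92

-A$18.92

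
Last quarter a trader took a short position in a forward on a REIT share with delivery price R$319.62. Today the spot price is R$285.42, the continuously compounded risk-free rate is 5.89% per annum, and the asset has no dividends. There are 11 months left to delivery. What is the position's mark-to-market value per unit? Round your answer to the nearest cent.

R$17.40

Current fair forward for the remaining 11 months: F = S·e^(r·T), r = 0.0589
F = 285.42 · e^(0.0589 × 11/12) = 285.42 × 1.055476 = 301.2540
Value of long forward = (F − K)·e^(−rT) = (301.2540 − 319.62) · e^(−0.0589·11/12)
= -18.3660 × 0.947440 = -17.40
Short position value = −(long value) = R$17.40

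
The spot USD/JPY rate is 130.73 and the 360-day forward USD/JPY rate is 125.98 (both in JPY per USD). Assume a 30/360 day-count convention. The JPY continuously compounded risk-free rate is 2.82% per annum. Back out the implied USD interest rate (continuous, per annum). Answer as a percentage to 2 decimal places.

F = S·e^((r_JPY − r_USD)T) ⇒ r_USD = r_JPY − ln(F/S)/T
ln(125.98/130.73) = -0.037011; /(360/360) = -0.037011
r_USD = 0.0282 + 0.037011 = 0.065211
r_USD = 6.52%

6.52%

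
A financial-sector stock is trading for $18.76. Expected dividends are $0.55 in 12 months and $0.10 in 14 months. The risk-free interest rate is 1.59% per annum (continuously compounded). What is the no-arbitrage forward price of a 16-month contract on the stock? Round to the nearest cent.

PV(dividends) I = 0.55·e^(−0.0159·12/12) + 0.10·e^(−0.0159·14/12)
I = 0.5413 + 0.0982 = 0.6395
F = (S − I)·e^(rT) = (18.76 − 0.6395) · e^(0.0159·16/12)
= 18.1205 · e^0.021200 = 18.1205 × 1.021426 = $18.51

$18.51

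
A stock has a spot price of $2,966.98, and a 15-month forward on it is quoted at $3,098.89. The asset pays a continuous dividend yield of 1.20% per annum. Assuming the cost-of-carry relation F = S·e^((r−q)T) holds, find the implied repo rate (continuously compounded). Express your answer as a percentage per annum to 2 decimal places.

4.68%

From F = S·e^((r−q)T): (r − q) = ln(F/S)/T
ln(3098.89/2966.98) = ln(1.044459) = 0.043499
(r − q) = 0.043499 / (15/12) = 0.034799
r = ln(F/S)/T + q = 0.034799 + 0.0120 = 0.046799
r = 4.68%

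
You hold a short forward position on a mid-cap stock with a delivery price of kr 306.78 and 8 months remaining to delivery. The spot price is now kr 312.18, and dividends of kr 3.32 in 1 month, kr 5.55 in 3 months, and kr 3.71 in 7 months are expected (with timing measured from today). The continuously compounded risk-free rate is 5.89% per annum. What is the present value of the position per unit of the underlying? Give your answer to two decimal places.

PV(remaining dividends) I = 3.32·e^(−0.0589·1/12) + 5.55·e^(−0.0589·3/12) + 3.71·e^(−0.0589·7/12) = 12.3573
Current forward F = (S − I)·e^(rT) = (312.18 − 12.3573)·e^(0.0589·8/12) = 299.8227 × 1.040048 = 311.8300
Value (long) = (F − K)·e^(−rT) = (311.8300 − 306.78) × 0.961494 = 4.8555
Short position value = −(long value) = -kr 4.86

-kr 4.86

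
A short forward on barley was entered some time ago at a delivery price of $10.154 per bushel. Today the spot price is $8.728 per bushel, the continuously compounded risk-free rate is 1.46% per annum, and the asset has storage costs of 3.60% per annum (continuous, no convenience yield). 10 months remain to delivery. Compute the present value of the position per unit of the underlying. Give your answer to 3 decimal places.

Current fair forward for the remaining 10 months: F = S·e^((r + u)·T), (r + u) = 0.0146 + 0.0360 = 0.0506
F = 8.728 · e^(0.0506 × 10/12) = 8.728 × 1.043068 = 9.1039
Value of long forward = (F − K)·e^(−rT) = (9.1039 − 10.154) · e^(−0.0146·10/12)
= -1.0501 × 0.987907 = -1.037
Short position value = −(long value) = $1.037

$1.037 per bushel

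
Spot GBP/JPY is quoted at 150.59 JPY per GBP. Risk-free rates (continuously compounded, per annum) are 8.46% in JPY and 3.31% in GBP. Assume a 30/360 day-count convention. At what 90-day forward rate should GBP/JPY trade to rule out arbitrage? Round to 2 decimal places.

152.54

F = S·e^((r_JPY − r_GBP)T) = 150.59 · e^((0.0846 − 0.0331) × 90/360)
= 150.59 · e^0.012875 = 150.59 × 1.012958
F = 152.54 JPY per GBP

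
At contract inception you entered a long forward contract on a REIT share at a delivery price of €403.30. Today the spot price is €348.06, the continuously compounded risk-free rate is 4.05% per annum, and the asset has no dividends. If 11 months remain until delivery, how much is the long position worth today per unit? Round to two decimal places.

-€40.54

Current fair forward for the remaining 11 months: F = S·e^(r·T), r = 0.0405
F = 348.06 · e^(0.0405 × 11/12) = 348.06 × 1.037823 = 361.2247
Value of long forward = (F − K)·e^(−rT) = (361.2247 − 403.30) · e^(−0.0405·11/12)
= -42.0753 × 0.963556 = -40.54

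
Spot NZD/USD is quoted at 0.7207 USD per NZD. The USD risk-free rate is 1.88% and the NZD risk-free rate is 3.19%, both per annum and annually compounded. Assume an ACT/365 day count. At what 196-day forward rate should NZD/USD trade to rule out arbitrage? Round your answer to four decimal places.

0.7158

By covered interest parity, F = S · (1+r_USD)^T / (1+r_NZD)^T
= 0.7207 × 1.010052 / 1.017005 = 0.7207 × 0.993163
F = 0.7158 USD per NZD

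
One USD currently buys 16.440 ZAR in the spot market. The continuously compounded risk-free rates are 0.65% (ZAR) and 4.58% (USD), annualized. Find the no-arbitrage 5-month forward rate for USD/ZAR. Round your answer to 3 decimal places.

F = S·e^((r_ZAR − r_USD)T) = 16.440 · e^((0.0065 − 0.0458) × 5/12)
= 16.440 · e^-0.016375 = 16.440 × 0.983758
F = 16.173 ZAR per USD

16.173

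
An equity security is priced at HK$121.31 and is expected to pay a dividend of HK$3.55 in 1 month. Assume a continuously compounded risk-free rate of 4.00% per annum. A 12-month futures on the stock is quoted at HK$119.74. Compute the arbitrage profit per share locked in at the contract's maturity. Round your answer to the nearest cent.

HK$2.84 per share

PV(dividends) I = 3.55·e^(−0.0400·1/12) = 3.5382
Fair futures F* = (S − I)·e^(rT) = (121.31 − 3.5382)·e^0.040000 = 117.7718 × 1.040811 = 122.5782
Market HK$119.74 < fair 122.5782: forward underpriced → reverse cash-and-carry (short the stock, invest proceeds at r, pay the dividends, go long the forward).
Profit at T = |F_mkt − F*| = |119.74 − 122.5782| = HK$2.84 per share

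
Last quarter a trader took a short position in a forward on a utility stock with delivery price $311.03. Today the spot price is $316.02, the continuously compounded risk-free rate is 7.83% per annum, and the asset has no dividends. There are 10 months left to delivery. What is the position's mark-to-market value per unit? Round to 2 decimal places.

-$24.64

Current fair forward for the remaining 10 months: F = S·e^(r·T), r = 0.0783
F = 316.02 · e^(0.0783 × 10/12) = 316.02 × 1.067426 = 337.3280
Value of long forward = (F − K)·e^(−rT) = (337.3280 − 311.03) · e^(−0.0783·10/12)
= 26.2980 × 0.936833 = 24.64
Short position value = −(long value) = -$24.64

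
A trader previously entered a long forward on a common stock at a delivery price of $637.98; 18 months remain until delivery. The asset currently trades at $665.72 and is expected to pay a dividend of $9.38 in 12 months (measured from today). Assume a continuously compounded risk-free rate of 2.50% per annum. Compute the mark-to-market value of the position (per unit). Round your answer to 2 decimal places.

$42.07

PV(remaining dividends) I = 9.38·e^(−0.0250·12/12) = 9.1484
Current forward F = (S − I)·e^(rT) = (665.72 − 9.1484)·e^(0.0250·18/12) = 656.5716 × 1.038212 = 681.6605
Value (long) = (F − K)·e^(−rT) = (681.6605 − 637.98) × 0.963194 = 42.0728
Value = $42.07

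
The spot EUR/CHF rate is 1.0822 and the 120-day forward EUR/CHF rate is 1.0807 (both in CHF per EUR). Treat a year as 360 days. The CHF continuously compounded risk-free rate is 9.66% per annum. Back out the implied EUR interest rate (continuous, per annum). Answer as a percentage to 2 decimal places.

10.08%

F = S·e^((r_CHF − r_EUR)T) ⇒ r_EUR = r_CHF − ln(F/S)/T
ln(1.0807/1.0822) = -0.001387; /(120/360) = -0.004161
r_EUR = 0.0966 + 0.004161 = 0.100761
r_EUR = 10.08%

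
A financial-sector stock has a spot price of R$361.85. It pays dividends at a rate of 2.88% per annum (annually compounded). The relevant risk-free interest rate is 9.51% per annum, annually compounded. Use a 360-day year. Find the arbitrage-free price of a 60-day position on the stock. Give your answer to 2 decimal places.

F = S · (1+r)^T / (1+q)^T
= 361.85 × 1.015256 / 1.004743 = 361.85 × 1.010463
F = R$365.64

R$365.64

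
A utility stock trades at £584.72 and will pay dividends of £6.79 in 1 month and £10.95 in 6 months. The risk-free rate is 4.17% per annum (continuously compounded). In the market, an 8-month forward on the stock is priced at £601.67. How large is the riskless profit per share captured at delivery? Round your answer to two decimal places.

£18.45 per share

PV(dividends) I = 6.79·e^(−0.0417·1/12) + 10.95·e^(−0.0417·6/12) = 17.4905
Fair forward F* = (S − I)·e^(rT) = (584.72 − 17.4905)·e^0.027800 = 567.2295 × 1.028190 = 583.2197
Market £601.67 > fair 583.2197: forward overpriced → cash-and-carry (borrow at r, buy the stock and collect the dividends, short the forward).
Profit at T = |F_mkt − F*| = |601.67 − 583.2197| = £18.45 per share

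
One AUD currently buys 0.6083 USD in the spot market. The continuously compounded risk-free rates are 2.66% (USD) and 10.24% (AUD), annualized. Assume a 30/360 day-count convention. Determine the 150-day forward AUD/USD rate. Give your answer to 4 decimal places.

F = S·e^((r_USD − r_AUD)T) = 0.6083 · e^((0.0266 − 0.1024) × 150/360)
= 0.6083 · e^-0.031583 = 0.6083 × 0.968911
F = 0.5894 USD per AUD

0.5894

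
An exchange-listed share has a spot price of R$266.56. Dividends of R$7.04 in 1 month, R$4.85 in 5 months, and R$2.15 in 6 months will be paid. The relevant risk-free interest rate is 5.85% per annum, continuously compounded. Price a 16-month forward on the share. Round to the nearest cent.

R$273.24

PV(dividends) I = 7.04·e^(−0.0585·1/12) + 4.85·e^(−0.0585·5/12) + 2.15·e^(−0.0585·6/12)
I = 7.0058 + 4.7332 + 2.0880 = 13.8270
F = (S − I)·e^(rT) = (266.56 − 13.8270) · e^(0.0585·16/12)
= 252.7330 · e^0.078000 = 252.7330 × 1.081123 = R$273.24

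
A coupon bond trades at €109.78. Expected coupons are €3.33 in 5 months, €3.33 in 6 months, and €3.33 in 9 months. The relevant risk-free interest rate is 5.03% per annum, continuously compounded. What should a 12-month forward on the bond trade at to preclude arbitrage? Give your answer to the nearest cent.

PV(coupons) I = 3.33·e^(−0.0503·5/12) + 3.33·e^(−0.0503·6/12) + 3.33·e^(−0.0503·9/12)
I = 3.2609 + 3.2473 + 3.2067 = 9.7149
F = (S − I)·e^(rT) = (109.78 − 9.7149) · e^(0.0503·12/12)
= 100.0651 · e^0.050300 = 100.0651 × 1.051587 = €105.23

€105.23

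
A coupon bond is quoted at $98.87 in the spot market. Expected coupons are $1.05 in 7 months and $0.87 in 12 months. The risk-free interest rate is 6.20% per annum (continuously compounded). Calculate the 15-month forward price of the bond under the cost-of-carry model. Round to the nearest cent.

PV(coupons) I = 1.05·e^(−0.0620·7/12) + 0.87·e^(−0.0620·12/12)
I = 1.0127 + 0.8177 = 1.8304
F = (S − I)·e^(rT) = (98.87 − 1.8304) · e^(0.0620·15/12)
= 97.0396 · e^0.077500 = 97.0396 × 1.080582 = $104.86

$104.86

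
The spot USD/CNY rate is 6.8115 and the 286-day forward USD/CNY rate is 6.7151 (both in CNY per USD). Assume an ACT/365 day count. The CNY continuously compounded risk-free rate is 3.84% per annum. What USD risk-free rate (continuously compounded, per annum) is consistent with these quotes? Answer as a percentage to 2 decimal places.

F = S·e^((r_CNY − r_USD)T) ⇒ r_USD = r_CNY − ln(F/S)/T
ln(6.7151/6.8115) = -0.014254; /(286/365) = -0.018191
r_USD = 0.0384 + 0.018191 = 0.056591
r_USD = 5.66%

5.66%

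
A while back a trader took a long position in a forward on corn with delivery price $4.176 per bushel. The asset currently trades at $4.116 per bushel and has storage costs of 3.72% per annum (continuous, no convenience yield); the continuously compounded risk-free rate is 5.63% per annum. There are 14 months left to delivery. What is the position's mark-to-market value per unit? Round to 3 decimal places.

Current fair forward for the remaining 14 months: F = S·e^((r + u)·T), (r + u) = 0.0563 + 0.0372 = 0.0935
F = 4.116 · e^(0.0935 × 14/12) = 4.116 × 1.115255 = 4.5904
Value of long forward = (F − K)·e^(−rT) = (4.5904 − 4.176) · e^(−0.0563·14/12)
= 0.4144 × 0.936427 = 0.388

$0.388 per bushel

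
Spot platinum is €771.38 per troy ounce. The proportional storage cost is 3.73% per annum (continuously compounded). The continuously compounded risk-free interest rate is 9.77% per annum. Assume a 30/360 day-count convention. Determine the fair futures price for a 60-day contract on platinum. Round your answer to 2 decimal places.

€788.93 per troy ounce

Net carry = r + u − y = 0.0977 + 0.0373 − 0.0000 = 0.1350
F = S·e^((r+u−y)T) = 771.38 · e^(0.1350 × 60/360) = 771.38 · e^0.022500
= 771.38 × 1.022755 = €788.93 per troy ounce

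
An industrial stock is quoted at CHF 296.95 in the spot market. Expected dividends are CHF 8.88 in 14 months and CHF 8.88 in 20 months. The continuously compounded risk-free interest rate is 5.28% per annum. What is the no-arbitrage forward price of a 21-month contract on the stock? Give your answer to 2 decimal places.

CHF 307.62

PV(dividends) I = 8.88·e^(−0.0528·14/12) + 8.88·e^(−0.0528·20/12)
I = 8.3495 + 8.1320 = 16.4815
F = (S − I)·e^(rT) = (296.95 − 16.4815) · e^(0.0528·21/12)
= 280.4685 · e^0.092400 = 280.4685 × 1.096803 = CHF 307.62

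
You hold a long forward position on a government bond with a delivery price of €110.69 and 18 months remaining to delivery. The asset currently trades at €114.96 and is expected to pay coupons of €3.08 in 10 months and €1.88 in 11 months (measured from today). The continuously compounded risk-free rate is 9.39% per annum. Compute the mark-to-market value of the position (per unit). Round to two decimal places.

€14.24

PV(remaining coupons) I = 3.08·e^(−0.0939·10/12) + 1.88·e^(−0.0939·11/12) = 4.5731
Current forward F = (S − I)·e^(rT) = (114.96 − 4.5731)·e^(0.0939·18/12) = 110.3869 × 1.151252 = 127.0831
Value (long) = (F − K)·e^(−rT) = (127.0831 − 110.69) × 0.868620 = 14.2394
Value = €14.24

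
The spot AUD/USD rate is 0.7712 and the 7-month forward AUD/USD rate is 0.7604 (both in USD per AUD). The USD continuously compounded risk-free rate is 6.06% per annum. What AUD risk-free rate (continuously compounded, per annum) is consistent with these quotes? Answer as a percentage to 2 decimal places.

8.48%

F = S·e^((r_USD − r_AUD)T) ⇒ r_AUD = r_USD − ln(F/S)/T
ln(0.7604/0.7712) = -0.014103; /(7/12) = -0.024177
r_AUD = 0.0606 + 0.024177 = 0.084777
r_AUD = 8.48%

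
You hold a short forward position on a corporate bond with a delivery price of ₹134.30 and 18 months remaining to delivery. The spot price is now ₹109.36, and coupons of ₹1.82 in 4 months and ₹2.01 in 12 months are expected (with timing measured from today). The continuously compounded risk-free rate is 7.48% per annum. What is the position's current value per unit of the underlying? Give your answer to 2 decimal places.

PV(remaining coupons) I = 1.82·e^(−0.0748·4/12) + 2.01·e^(−0.0748·12/12) = 3.6403
Current forward F = (S − I)·e^(rT) = (109.36 − 3.6403)·e^(0.0748·18/12) = 105.7197 × 1.118737 = 118.2725
Value (long) = (F − K)·e^(−rT) = (118.2725 − 134.30) × 0.893865 = -14.3264
Short position value = −(long value) = ₹14.33

₹14.33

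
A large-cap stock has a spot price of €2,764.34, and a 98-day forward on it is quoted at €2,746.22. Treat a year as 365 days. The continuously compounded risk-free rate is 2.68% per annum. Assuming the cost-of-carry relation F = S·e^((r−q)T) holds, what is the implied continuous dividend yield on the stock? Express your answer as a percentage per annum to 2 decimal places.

From F = S·e^((r−q)T): (r − q) = ln(F/S)/T
ln(2746.22/2764.34) = ln(0.993445) = -0.006577
(r − q) = -0.006577 / (98/365) = -0.024496
q = r − ln(F/S)/T = 0.0268 + 0.024496 = 0.051296
q = 5.13%

5.13%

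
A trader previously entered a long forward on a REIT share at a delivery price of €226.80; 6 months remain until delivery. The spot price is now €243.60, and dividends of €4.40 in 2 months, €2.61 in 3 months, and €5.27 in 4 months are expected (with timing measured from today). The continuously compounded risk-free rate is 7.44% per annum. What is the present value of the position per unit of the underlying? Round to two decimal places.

€13.03

PV(remaining dividends) I = 4.40·e^(−0.0744·2/12) + 2.61·e^(−0.0744·3/12) + 5.27·e^(−0.0744·4/12) = 12.0486
Current forward F = (S − I)·e^(rT) = (243.60 − 12.0486)·e^(0.0744·6/12) = 231.5514 × 1.037901 = 240.3274
Value (long) = (F − K)·e^(−rT) = (240.3274 − 226.80) × 0.963483 = 13.0334
Value = €13.03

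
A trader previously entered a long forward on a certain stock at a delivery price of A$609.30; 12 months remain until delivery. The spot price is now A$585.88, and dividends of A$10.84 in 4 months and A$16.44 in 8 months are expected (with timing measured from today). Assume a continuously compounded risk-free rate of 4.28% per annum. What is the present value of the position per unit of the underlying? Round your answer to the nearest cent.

-A$24.56

PV(remaining dividends) I = 10.84·e^(−0.0428·4/12) + 16.44·e^(−0.0428·8/12) = 26.6640
Current forward F = (S − I)·e^(rT) = (585.88 − 26.6640)·e^(0.0428·12/12) = 559.2160 × 1.043729 = 583.6700
Value (long) = (F − K)·e^(−rT) = (583.6700 − 609.30) × 0.958103 = -24.5562
Value = -A$24.56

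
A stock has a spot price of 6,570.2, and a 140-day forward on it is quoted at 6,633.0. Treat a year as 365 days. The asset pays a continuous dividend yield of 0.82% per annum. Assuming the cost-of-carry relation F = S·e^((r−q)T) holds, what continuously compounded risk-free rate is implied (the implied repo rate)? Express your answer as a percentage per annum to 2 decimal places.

From F = S·e^((r−q)T): (r − q) = ln(F/S)/T
ln(6633.0/6570.2) = ln(1.009558) = 0.009513
(r − q) = 0.009513 / (140/365) = 0.024802
r = ln(F/S)/T + q = 0.024802 + 0.0082 = 0.033002
r = 3.30%

3.30%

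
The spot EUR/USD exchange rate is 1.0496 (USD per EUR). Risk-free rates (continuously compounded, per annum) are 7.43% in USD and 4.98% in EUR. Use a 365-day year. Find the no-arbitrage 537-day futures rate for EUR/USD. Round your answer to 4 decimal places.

1.0881

F = S·e^((r_USD − r_EUR)T) = 1.0496 · e^((0.0743 − 0.0498) × 537/365)
= 1.0496 · e^0.036045 = 1.0496 × 1.036702
F = 1.0881 USD per EUR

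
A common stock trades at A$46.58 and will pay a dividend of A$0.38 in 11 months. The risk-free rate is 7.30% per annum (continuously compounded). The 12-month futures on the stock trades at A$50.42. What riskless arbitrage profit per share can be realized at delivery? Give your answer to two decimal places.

A$0.69 per share

PV(dividends) I = 0.38·e^(−0.0730·11/12) = 0.3554
Fair futures F* = (S − I)·e^(rT) = (46.58 − 0.3554)·e^0.073000 = 46.2246 × 1.075731 = 49.7252
Market A$50.42 > fair 49.7252: forward overpriced → cash-and-carry (borrow at r, buy the stock and collect the dividends, short the forward).
Profit at T = |F_mkt − F*| = |50.42 − 49.7252| = A$0.69 per share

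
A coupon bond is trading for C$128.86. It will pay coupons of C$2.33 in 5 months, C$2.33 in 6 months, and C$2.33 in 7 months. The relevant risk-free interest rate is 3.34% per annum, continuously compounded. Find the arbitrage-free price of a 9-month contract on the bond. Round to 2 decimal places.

C$125.08

PV(coupons) I = 2.33·e^(−0.0334·5/12) + 2.33·e^(−0.0334·6/12) + 2.33·e^(−0.0334·7/12)
I = 2.2978 + 2.2914 + 2.2850 = 6.8742
F = (S − I)·e^(rT) = (128.86 − 6.8742) · e^(0.0334·9/12)
= 121.9858 · e^0.025050 = 121.9858 × 1.025366 = C$125.08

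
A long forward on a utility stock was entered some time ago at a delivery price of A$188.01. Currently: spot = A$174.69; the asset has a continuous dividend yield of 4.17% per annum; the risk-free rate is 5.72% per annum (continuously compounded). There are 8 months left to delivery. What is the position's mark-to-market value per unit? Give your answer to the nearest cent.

Current fair forward for the remaining 8 months: F = S·e^((r − q)·T), (r − q) = 0.0572 − 0.0417 = 0.0155
F = 174.69 · e^(0.0155 × 8/12) = 174.69 × 1.010387 = 176.5045
Value of long forward = (F − K)·e^(−rT) = (176.5045 − 188.01) · e^(−0.0572·8/12)
= -11.5055 × 0.962585 = -11.08

-A$11.08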